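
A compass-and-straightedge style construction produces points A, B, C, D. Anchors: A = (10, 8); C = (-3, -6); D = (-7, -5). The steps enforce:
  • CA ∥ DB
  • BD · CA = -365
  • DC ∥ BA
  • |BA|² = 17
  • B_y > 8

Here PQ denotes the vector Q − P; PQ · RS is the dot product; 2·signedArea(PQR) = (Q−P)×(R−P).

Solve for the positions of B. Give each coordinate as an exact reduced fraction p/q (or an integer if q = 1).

1. B_x = 6  [DC ∥ BA ∩ CA ∥ DB]
2. B_y = 9  [DC ∥ BA ∩ CA ∥ DB]
   → B = (6, 9)

B = (6, 9)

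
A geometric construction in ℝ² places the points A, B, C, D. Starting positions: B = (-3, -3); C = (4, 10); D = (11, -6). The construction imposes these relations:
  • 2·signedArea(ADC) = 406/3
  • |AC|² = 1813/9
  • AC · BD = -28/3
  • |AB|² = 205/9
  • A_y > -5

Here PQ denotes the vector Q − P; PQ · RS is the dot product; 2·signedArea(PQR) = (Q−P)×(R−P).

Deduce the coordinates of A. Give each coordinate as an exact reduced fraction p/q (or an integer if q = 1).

1. A_x = 5/3  [2·signedArea(ADC) = 406/3 ∩ AC · BD = -28/3]
2. A_y = -4  [2·signedArea(ADC) = 406/3 ∩ AC · BD = -28/3]
   → A = (5/3, -4)

A = (5/3, -4)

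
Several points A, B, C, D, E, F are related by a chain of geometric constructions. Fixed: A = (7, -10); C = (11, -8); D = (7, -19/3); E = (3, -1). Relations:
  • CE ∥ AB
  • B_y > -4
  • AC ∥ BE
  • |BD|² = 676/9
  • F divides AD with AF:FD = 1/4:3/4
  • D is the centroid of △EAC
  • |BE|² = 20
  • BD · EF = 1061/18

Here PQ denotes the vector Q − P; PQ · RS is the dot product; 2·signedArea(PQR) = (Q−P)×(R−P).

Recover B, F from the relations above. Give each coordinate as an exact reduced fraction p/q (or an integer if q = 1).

1. B_x = -1  [AC ∥ BE ∩ CE ∥ AB]
2. B_y = -3  [AC ∥ BE ∩ CE ∥ AB]
   → B = (-1, -3)
3. F_x = 7  [F divides AD with AF:FD = 1/4:3/4]
4. F_y = -109/12  [F divides AD with AF:FD = 1/4:3/4]
   → F = (7, -109/12)

B = (-1, -3)
F = (7, -109/12)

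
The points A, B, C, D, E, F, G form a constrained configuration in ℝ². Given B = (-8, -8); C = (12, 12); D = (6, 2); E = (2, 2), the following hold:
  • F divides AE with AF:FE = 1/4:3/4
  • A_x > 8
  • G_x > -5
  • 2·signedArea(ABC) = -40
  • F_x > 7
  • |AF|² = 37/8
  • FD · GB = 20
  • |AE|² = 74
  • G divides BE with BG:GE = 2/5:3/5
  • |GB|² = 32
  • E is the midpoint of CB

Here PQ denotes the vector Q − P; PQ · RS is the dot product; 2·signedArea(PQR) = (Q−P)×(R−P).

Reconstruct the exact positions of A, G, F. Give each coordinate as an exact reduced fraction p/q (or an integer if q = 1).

1. A_x = 9  [line -20·x + 20·y + 40 = 0 ∩ |AE|² = 74]
2. A_y = 7  [line -20·x + 20·y + 40 = 0 ∩ |AE|² = 74]
   → A = (9, 7)
3. G_x = -4  [G divides BE with BG:GE = 2/5:3/5]
4. G_y = -4  [G divides BE with BG:GE = 2/5:3/5]
   → G = (-4, -4)
5. F_x = 29/4  [F divides AE with AF:FE = 1/4:3/4]
6. F_y = 23/4  [F divides AE with AF:FE = 1/4:3/4]
   → F = (29/4, 23/4)

A = (9, 7)
F = (29/4, 23/4)
G = (-4, -4)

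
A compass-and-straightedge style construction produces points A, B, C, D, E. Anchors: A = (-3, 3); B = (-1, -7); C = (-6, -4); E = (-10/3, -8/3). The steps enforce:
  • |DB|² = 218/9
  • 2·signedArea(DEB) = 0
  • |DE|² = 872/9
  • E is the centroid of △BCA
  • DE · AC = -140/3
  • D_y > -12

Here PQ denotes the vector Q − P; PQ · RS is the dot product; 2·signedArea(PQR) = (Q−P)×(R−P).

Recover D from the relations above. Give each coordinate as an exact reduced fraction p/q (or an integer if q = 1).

1. D_x = 4/3  [2·signedArea(DEB) = 0 ∩ DE · AC = -140/3]
2. D_y = -34/3  [2·signedArea(DEB) = 0 ∩ DE · AC = -140/3]
   → D = (4/3, -34/3)

D = (4/3, -34/3)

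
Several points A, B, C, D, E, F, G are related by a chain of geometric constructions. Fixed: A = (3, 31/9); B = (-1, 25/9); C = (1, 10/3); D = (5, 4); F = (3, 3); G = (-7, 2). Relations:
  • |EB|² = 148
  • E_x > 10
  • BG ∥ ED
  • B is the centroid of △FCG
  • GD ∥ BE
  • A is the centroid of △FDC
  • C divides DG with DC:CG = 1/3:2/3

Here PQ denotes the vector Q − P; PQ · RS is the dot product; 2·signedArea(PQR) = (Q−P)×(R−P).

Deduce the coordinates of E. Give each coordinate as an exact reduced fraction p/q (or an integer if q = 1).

E = (11, 43/9)

1. E_x = 11  [BG ∥ ED ∩ GD ∥ BE]
2. E_y = 43/9  [BG ∥ ED ∩ GD ∥ BE]
   → E = (11, 43/9)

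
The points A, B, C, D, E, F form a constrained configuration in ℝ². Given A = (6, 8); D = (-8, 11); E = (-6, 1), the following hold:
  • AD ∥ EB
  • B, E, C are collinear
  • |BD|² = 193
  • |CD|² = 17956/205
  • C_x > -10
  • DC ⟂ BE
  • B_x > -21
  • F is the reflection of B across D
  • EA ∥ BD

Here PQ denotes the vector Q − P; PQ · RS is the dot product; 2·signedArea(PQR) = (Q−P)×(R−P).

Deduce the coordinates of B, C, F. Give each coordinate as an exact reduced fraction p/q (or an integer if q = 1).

1. B_x = -20  [EA ∥ BD ∩ AD ∥ EB]
2. B_y = 4  [EA ∥ BD ∩ AD ∥ EB]
   → B = (-20, 4)
3. C_x = -2042/205  [B, E, C are collinear ∩ DC ⟂ BE]
4. C_y = 379/205  [B, E, C are collinear ∩ DC ⟂ BE]
   → C = (-2042/205, 379/205)
5. F_x = 4  [F is the reflection of B across D]
6. F_y = 18  [F is the reflection of B across D]
   → F = (4, 18)

B = (-20, 4)
C = (-2042/205, 379/205)
F = (4, 18)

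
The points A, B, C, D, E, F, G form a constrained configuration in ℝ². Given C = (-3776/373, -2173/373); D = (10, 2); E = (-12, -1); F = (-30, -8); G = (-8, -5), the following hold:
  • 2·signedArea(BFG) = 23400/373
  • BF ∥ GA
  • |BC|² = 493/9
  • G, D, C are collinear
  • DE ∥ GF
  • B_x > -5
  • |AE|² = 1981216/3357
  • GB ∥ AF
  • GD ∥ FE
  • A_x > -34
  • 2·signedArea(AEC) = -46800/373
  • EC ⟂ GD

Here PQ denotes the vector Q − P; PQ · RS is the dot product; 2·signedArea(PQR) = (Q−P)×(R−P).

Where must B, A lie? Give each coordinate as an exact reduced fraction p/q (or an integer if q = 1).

A = (-38000/1119, -4249/373)
B = (-4522/1119, -600/373)

1. B_x = -4522/1119  [line -3·x + 22·y + 8678/373 = 0 ∩ |BC|² = 493/9]
2. B_y = -600/373  [line -3·x + 22·y + 8678/373 = 0 ∩ |BC|² = 493/9]
   → B = (-4522/1119, -600/373)
3. A_x = -38000/1119  [GB ∥ AF ∩ BF ∥ GA]
4. A_y = -4249/373  [GB ∥ AF ∩ BF ∥ GA]
   → A = (-38000/1119, -4249/373)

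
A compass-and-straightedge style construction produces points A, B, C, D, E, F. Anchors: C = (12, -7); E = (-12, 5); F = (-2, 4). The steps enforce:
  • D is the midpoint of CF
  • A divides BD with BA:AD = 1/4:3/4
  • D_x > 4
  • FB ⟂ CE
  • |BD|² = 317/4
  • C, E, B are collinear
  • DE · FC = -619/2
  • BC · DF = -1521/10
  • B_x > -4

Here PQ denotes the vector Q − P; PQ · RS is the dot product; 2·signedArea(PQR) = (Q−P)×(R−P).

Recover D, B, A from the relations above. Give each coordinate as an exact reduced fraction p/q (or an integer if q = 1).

1. D_x = 5  [D is the midpoint of CF]
2. D_y = -3/2  [D is the midpoint of CF]
   → D = (5, -3/2)
3. B_x = -18/5  [C, E, B are collinear ∩ FB ⟂ CE]
4. B_y = 4/5  [C, E, B are collinear ∩ FB ⟂ CE]
   → B = (-18/5, 4/5)
5. A_x = -29/20  [A divides BD with BA:AD = 1/4:3/4]
6. A_y = 9/40  [A divides BD with BA:AD = 1/4:3/4]
   → A = (-29/20, 9/40)

A = (-29/20, 9/40)
B = (-18/5, 4/5)
D = (5, -3/2)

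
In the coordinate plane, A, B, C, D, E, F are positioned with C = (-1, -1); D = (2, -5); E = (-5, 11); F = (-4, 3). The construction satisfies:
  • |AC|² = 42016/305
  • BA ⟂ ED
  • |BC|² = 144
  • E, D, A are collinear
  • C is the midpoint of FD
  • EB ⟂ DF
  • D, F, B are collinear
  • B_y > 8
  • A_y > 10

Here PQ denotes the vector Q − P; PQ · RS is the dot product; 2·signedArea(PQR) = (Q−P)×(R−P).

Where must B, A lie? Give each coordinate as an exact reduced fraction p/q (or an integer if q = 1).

A = (-1413/305, 3099/305)
B = (-41/5, 43/5)

1. B_x = -41/5  [D, F, B are collinear ∩ EB ⟂ DF]
2. B_y = 43/5  [D, F, B are collinear ∩ EB ⟂ DF]
   → B = (-41/5, 43/5)
3. A_x = -1413/305  [E, D, A are collinear ∩ BA ⟂ ED]
4. A_y = 3099/305  [E, D, A are collinear ∩ BA ⟂ ED]
   → A = (-1413/305, 3099/305)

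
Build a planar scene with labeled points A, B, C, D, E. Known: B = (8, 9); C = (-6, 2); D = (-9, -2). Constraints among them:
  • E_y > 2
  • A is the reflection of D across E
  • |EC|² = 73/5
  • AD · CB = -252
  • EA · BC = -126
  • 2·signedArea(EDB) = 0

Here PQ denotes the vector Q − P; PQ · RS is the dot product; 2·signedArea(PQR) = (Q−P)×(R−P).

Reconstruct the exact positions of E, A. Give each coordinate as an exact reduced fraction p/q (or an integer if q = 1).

A = (23/5, 34/5)
E = (-11/5, 12/5)

1. E_x = -11/5  [line -11·x + 17·y + -65 = 0 ∩ |EC|² = 73/5]
2. E_y = 12/5  [line -11·x + 17·y + -65 = 0 ∩ |EC|² = 73/5]
   → E = (-11/5, 12/5)
3. A_x = 23/5  [A is the reflection of D across E]
4. A_y = 34/5  [A is the reflection of D across E]
   → A = (23/5, 34/5)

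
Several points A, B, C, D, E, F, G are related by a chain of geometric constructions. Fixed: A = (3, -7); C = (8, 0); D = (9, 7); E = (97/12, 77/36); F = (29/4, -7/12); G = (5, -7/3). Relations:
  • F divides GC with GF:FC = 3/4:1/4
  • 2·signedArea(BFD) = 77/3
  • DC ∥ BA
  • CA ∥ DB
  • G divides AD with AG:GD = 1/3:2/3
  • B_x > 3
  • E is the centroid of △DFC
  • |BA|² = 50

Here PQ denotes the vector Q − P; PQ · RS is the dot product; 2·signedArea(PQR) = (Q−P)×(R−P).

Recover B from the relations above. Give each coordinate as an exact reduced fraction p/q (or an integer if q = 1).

B = (4, 0)

1. B_x = 4  [DC ∥ BA ∩ CA ∥ DB]
2. B_y = 0  [DC ∥ BA ∩ CA ∥ DB]
   → B = (4, 0)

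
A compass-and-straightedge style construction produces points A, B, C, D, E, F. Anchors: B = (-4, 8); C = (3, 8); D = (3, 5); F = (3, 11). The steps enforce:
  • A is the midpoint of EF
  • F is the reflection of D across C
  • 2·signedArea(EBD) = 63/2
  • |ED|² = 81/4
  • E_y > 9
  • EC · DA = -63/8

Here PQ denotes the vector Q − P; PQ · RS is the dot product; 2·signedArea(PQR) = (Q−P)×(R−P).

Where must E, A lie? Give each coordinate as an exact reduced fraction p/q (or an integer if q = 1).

A = (3, 41/4)
E = (3, 19/2)

1. E_x = 3  [line 3·x + 7·y + -151/2 = 0 ∩ |ED|² = 81/4]
2. E_y = 19/2  [line 3·x + 7·y + -151/2 = 0 ∩ |ED|² = 81/4]
   → E = (3, 19/2)
3. A_x = 3  [EC · DA = -63/8 ∩ A is the midpoint of EF]
4. A_y = 41/4  [EC · DA = -63/8 ∩ A is the midpoint of EF]
   → A = (3, 41/4)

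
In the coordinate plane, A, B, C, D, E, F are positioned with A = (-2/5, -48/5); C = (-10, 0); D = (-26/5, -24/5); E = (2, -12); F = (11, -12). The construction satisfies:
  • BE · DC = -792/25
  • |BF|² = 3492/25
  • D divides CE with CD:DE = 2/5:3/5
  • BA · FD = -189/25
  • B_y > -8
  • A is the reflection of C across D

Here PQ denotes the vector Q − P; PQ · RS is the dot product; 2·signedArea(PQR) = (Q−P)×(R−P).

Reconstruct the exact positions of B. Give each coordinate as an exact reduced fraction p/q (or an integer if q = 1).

B = (1/5, -36/5)

1. B_x = 1/5  [BE · DC = -792/25 ∩ BA · FD = -189/25]
2. B_y = -36/5  [BE · DC = -792/25 ∩ BA · FD = -189/25]
   → B = (1/5, -36/5)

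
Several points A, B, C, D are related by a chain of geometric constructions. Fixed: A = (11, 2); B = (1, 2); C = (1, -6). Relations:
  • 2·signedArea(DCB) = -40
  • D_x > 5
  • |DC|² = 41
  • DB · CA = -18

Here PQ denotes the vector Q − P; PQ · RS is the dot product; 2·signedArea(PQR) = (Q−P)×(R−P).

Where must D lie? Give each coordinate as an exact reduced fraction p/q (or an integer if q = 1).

D = (6, -2)

1. D_x = 6  [DB · CA = -18 ∩ 2·signedArea(DCB) = -40]
2. D_y = -2  [DB · CA = -18 ∩ 2·signedArea(DCB) = -40]
   → D = (6, -2)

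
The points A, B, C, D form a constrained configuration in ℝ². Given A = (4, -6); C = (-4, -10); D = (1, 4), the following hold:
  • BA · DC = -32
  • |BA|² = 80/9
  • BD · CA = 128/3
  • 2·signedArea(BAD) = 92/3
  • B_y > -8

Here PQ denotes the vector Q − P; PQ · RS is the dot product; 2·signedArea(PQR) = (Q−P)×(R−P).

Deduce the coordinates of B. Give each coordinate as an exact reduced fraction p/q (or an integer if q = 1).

1. B_x = 4/3  [BA · DC = -32 ∩ BD · CA = 128/3]
2. B_y = -22/3  [BA · DC = -32 ∩ BD · CA = 128/3]
   → B = (4/3, -22/3)

B = (4/3, -22/3)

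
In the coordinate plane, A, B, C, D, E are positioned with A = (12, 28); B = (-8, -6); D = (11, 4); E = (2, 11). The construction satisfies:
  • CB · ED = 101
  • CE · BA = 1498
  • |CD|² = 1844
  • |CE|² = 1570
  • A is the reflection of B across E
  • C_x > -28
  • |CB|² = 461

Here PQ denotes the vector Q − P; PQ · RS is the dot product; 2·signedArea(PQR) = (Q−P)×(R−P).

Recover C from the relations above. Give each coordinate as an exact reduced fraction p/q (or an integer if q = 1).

C = (-27, -16)

1. C_x = -27  [CB · ED = 101 ∩ CE · BA = 1498]
2. C_y = -16  [CB · ED = 101 ∩ CE · BA = 1498]
   → C = (-27, -16)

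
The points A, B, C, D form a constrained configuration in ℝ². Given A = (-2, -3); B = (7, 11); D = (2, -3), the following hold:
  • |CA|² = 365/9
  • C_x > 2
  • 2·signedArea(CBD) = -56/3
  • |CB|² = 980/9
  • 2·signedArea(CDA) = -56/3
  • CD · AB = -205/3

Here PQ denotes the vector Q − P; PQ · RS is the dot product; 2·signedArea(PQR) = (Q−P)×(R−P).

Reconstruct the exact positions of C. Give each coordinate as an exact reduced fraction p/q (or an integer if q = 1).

C = (7/3, 5/3)

1. C_x = 7/3  [2·signedArea(CDA) = -56/3 ∩ 2·signedArea(CBD) = -56/3]
2. C_y = 5/3  [2·signedArea(CDA) = -56/3 ∩ 2·signedArea(CBD) = -56/3]
   → C = (7/3, 5/3)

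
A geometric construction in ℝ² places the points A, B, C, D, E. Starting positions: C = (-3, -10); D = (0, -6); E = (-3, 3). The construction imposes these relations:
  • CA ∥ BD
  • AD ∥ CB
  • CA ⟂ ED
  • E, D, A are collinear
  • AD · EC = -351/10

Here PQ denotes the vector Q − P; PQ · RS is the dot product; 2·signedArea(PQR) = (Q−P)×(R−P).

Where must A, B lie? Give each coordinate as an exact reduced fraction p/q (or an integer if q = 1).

1. A_x = 9/10  [E, D, A are collinear ∩ CA ⟂ ED]
2. A_y = -87/10  [E, D, A are collinear ∩ CA ⟂ ED]
   → A = (9/10, -87/10)
3. B_x = -39/10  [CA ∥ BD ∩ AD ∥ CB]
4. B_y = -73/10  [CA ∥ BD ∩ AD ∥ CB]
   → B = (-39/10, -73/10)

A = (9/10, -87/10)
B = (-39/10, -73/10)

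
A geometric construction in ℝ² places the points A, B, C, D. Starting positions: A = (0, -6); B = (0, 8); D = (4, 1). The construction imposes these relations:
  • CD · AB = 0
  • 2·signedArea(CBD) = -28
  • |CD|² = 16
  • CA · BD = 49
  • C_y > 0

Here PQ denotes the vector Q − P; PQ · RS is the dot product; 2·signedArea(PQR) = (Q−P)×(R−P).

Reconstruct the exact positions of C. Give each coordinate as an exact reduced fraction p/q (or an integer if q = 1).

1. C_x = 0  [CD · AB = 0 ∩ 2·signedArea(CBD) = -28]
2. C_y = 1  [CD · AB = 0 ∩ 2·signedArea(CBD) = -28]
   → C = (0, 1)

C = (0, 1)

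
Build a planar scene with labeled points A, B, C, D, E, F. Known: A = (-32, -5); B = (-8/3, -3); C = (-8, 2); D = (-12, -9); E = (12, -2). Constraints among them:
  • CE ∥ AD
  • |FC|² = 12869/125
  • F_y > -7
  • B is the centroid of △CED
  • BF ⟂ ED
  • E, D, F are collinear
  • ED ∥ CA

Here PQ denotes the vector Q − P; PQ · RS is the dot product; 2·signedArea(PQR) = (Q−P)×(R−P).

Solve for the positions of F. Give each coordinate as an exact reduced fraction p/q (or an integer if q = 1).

1. F_x = -1116/625  [E, D, F are collinear ∩ BF ⟂ ED]
2. F_y = -3763/625  [E, D, F are collinear ∩ BF ⟂ ED]
   → F = (-1116/625, -3763/625)

F = (-1116/625, -3763/625)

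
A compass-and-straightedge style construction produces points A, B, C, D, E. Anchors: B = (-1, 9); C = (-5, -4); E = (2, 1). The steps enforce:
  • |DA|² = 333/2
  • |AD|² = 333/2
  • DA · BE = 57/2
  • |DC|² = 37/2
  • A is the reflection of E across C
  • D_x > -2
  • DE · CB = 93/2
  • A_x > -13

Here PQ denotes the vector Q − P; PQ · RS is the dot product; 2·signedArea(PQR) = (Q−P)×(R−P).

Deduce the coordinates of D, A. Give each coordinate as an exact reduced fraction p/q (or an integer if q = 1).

A = (-12, -9)
D = (-3/2, -3/2)

1. D_x = -3/2  [line -4·x + -13·y + -51/2 = 0 ∩ |DC|² = 37/2]
2. D_y = -3/2  [line -4·x + -13·y + -51/2 = 0 ∩ |DC|² = 37/2]
   → D = (-3/2, -3/2)
3. A_x = -12  [A is the reflection of E across C]
4. A_y = -9  [A is the reflection of E across C]
   → A = (-12, -9)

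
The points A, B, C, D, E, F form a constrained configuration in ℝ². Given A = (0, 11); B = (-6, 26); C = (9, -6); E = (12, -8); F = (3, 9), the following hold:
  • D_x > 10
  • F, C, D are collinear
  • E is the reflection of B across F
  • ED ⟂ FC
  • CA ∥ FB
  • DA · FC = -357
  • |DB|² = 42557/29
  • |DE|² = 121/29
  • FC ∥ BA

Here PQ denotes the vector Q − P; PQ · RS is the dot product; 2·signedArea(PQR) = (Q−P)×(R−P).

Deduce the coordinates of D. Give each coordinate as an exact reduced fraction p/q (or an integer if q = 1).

1. D_x = 293/29  [F, C, D are collinear ∩ ED ⟂ FC]
2. D_y = -254/29  [F, C, D are collinear ∩ ED ⟂ FC]
   → D = (293/29, -254/29)

D = (293/29, -254/29)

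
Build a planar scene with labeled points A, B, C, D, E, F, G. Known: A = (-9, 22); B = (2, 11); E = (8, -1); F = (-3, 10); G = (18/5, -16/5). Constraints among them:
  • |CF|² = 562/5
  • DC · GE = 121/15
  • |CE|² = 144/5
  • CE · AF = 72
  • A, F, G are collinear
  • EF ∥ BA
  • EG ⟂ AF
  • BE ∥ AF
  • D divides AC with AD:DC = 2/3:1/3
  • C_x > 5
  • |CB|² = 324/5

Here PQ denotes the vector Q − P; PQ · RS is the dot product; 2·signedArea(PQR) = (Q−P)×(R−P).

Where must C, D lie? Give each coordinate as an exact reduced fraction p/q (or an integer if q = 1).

C = (28/5, 19/5)
D = (11/15, 148/15)

1. C_x = 28/5  [line -6·x + 12·y + -12 = 0 ∩ |CF|² = 562/5]
2. C_y = 19/5  [line -6·x + 12·y + -12 = 0 ∩ |CF|² = 562/5]
   → C = (28/5, 19/5)
3. D_x = 11/15  [D divides AC with AD:DC = 2/3:1/3]
4. D_y = 148/15  [D divides AC with AD:DC = 2/3:1/3]
   → D = (11/15, 148/15)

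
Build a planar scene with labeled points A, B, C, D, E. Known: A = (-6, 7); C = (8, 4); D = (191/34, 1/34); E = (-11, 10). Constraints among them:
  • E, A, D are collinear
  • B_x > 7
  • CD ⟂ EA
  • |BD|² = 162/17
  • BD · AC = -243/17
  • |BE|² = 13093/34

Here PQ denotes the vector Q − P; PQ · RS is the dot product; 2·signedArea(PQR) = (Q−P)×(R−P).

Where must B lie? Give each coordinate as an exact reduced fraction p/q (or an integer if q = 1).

B = (245/34, 91/34)

1. B_x = 245/34  [line -14·x + 3·y + 3157/34 = 0 ∩ |BD|² = 162/17]
2. B_y = 91/34  [line -14·x + 3·y + 3157/34 = 0 ∩ |BD|² = 162/17]
   → B = (245/34, 91/34)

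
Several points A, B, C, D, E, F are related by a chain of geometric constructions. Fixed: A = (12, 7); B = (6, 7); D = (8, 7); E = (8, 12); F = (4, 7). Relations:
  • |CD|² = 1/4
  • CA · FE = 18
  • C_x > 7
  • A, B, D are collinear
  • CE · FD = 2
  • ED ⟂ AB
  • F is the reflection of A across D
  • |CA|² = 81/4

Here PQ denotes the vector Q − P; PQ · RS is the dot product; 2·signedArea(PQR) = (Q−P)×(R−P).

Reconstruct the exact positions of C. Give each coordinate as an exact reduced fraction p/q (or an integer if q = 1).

C = (15/2, 7)

1. C_x = 15/2  [CA · FE = 18 ∩ CE · FD = 2]
2. C_y = 7  [CA · FE = 18 ∩ CE · FD = 2]
   → C = (15/2, 7)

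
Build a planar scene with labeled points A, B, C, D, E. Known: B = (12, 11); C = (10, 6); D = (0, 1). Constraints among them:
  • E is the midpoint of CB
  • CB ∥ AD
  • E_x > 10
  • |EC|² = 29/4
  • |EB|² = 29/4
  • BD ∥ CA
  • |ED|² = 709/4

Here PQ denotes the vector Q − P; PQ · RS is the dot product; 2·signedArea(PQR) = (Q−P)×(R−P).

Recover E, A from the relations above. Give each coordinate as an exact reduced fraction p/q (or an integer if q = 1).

A = (-2, -4)
E = (11, 17/2)

1. E_x = 11  [E is the midpoint of CB]
2. E_y = 17/2  [E is the midpoint of CB]
   → E = (11, 17/2)
3. A_x = -2  [CB ∥ AD ∩ BD ∥ CA]
4. A_y = -4  [CB ∥ AD ∩ BD ∥ CA]
   → A = (-2, -4)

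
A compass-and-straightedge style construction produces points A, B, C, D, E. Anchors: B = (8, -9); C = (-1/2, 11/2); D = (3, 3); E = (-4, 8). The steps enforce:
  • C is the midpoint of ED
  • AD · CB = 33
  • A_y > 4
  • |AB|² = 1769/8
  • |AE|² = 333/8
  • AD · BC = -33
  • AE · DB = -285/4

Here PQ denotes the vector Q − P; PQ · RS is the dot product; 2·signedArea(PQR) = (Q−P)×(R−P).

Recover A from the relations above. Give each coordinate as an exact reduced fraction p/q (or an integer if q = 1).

1. A_x = 5/4  [AE · DB = -285/4 ∩ AD · CB = 33]
2. A_y = 17/4  [AE · DB = -285/4 ∩ AD · CB = 33]
   → A = (5/4, 17/4)

A = (5/4, 17/4)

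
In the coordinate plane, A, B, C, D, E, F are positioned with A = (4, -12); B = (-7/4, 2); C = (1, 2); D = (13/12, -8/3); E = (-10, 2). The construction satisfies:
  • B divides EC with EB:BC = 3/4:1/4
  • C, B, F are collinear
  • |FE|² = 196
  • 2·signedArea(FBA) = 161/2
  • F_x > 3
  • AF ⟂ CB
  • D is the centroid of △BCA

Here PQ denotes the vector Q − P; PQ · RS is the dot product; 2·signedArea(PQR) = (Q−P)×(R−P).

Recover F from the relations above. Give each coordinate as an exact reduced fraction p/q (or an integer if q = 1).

1. F_x = 4  [C, B, F are collinear ∩ AF ⟂ CB]
2. F_y = 2  [C, B, F are collinear ∩ AF ⟂ CB]
   → F = (4, 2)

F = (4, 2)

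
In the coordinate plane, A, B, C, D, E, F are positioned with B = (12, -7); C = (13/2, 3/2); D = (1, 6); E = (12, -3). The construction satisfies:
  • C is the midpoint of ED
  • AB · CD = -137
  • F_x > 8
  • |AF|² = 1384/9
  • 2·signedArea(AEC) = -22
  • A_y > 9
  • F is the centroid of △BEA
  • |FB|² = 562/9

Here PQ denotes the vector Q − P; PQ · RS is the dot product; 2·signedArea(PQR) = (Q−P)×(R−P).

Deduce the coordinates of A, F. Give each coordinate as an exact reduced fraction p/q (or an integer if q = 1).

A = (1, 10)
F = (25/3, 0)

1. A_x = 1  [2·signedArea(AEC) = -22 ∩ AB · CD = -137]
2. A_y = 10  [2·signedArea(AEC) = -22 ∩ AB · CD = -137]
   → A = (1, 10)
3. F_x = 25/3  [F is the centroid of △BEA]
4. F_y = 0  [F is the centroid of △BEA]
   → F = (25/3, 0)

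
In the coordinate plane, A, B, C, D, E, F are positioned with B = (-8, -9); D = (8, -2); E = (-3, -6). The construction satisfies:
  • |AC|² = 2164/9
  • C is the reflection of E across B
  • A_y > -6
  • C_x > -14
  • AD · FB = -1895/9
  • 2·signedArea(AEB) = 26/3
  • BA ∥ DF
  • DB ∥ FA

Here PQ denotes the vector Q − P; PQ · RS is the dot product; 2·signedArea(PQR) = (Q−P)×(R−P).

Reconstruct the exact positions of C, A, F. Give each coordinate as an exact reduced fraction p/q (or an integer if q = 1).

A = (1, -16/3)
C = (-13, -12)
F = (17, 5/3)

1. C_x = -13  [C is the reflection of E across B]
2. C_y = -12  [C is the reflection of E across B]
   → C = (-13, -12)
3. A_x = 1  [line 3·x + -5·y + -89/3 = 0 ∩ |AC|² = 2164/9]
4. A_y = -16/3  [line 3·x + -5·y + -89/3 = 0 ∩ |AC|² = 2164/9]
   → A = (1, -16/3)
5. F_x = 17  [DB ∥ FA ∩ BA ∥ DF]
6. F_y = 5/3  [DB ∥ FA ∩ BA ∥ DF]
   → F = (17, 5/3)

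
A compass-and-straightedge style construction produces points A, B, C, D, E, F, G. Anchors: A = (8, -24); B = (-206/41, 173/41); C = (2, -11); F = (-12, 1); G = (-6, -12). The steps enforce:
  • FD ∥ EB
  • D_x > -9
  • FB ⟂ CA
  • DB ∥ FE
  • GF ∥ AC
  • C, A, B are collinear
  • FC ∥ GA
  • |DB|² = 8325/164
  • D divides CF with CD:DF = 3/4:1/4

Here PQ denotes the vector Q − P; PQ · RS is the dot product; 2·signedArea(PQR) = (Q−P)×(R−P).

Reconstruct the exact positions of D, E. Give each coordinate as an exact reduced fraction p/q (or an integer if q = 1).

1. D_x = -17/2  [D divides CF with CD:DF = 3/4:1/4]
2. D_y = -2  [D divides CF with CD:DF = 3/4:1/4]
   → D = (-17/2, -2)
3. E_x = -699/82  [FD ∥ EB ∩ DB ∥ FE]
4. E_y = 296/41  [FD ∥ EB ∩ DB ∥ FE]
   → E = (-699/82, 296/41)

D = (-17/2, -2)
E = (-699/82, 296/41)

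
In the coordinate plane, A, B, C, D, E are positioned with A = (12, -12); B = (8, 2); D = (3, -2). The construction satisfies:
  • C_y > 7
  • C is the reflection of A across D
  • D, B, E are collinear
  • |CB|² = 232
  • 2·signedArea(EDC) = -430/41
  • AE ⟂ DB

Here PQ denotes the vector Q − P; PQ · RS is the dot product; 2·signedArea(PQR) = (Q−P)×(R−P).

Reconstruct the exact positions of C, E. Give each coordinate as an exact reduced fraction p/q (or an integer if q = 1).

1. C_x = -6  [C is the reflection of A across D]
2. C_y = 8  [C is the reflection of A across D]
   → C = (-6, 8)
3. E_x = 148/41  [D, B, E are collinear ∩ AE ⟂ DB]
4. E_y = -62/41  [D, B, E are collinear ∩ AE ⟂ DB]
   → E = (148/41, -62/41)

C = (-6, 8)
E = (148/41, -62/41)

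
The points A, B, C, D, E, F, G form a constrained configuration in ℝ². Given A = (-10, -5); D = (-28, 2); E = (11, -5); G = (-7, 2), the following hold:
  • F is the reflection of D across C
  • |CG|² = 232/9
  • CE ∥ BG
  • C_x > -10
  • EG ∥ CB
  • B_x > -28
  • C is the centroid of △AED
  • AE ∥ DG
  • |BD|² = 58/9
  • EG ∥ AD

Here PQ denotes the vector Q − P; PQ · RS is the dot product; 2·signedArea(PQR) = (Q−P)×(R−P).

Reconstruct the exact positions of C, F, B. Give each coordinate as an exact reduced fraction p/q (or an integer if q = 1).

B = (-27, 13/3)
C = (-9, -8/3)
F = (10, -22/3)

1. C_x = -9  [C is the centroid of △AED]
2. C_y = -8/3  [C is the centroid of △AED]
   → C = (-9, -8/3)
3. F_x = 10  [F is the reflection of D across C]
4. F_y = -22/3  [F is the reflection of D across C]
   → F = (10, -22/3)
5. B_x = -27  [CE ∥ BG ∩ EG ∥ CB]
6. B_y = 13/3  [CE ∥ BG ∩ EG ∥ CB]
   → B = (-27, 13/3)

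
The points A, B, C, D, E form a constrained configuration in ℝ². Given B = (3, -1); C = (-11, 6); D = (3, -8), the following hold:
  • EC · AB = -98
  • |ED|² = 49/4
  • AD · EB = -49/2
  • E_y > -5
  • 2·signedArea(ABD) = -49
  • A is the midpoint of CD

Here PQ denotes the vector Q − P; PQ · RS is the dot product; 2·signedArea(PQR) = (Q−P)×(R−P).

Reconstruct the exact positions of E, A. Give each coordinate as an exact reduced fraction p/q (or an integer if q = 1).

A = (-4, -1)
E = (3, -9/2)

1. A_x = -4  [A is the midpoint of CD]
2. A_y = -1  [A is the midpoint of CD]
   → A = (-4, -1)
3. E_x = 3  [EC · AB = -98 ∩ AD · EB = -49/2]
4. E_y = -9/2  [EC · AB = -98 ∩ AD · EB = -49/2]
   → E = (3, -9/2)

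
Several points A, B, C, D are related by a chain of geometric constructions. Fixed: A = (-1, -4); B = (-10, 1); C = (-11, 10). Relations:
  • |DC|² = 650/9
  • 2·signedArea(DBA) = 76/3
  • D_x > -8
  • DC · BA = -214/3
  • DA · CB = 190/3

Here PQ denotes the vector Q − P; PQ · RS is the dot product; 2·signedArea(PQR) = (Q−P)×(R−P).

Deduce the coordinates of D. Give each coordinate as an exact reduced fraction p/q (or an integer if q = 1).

D = (-22/3, 7/3)

1. D_x = -22/3  [DA · CB = 190/3 ∩ DC · BA = -214/3]
2. D_y = 7/3  [DA · CB = 190/3 ∩ DC · BA = -214/3]
   → D = (-22/3, 7/3)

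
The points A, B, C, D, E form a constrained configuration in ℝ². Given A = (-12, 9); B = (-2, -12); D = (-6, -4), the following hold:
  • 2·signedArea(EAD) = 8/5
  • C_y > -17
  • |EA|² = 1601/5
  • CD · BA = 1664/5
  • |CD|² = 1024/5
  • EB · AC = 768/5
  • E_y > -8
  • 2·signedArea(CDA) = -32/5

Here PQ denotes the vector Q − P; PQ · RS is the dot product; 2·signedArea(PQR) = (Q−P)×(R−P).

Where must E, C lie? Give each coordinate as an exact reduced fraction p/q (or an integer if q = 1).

C = (2/5, -84/5)
E = (-22/5, -36/5)

1. C_x = 2/5  [2·signedArea(CDA) = -32/5 ∩ CD · BA = 1664/5]
2. C_y = -84/5  [2·signedArea(CDA) = -32/5 ∩ CD · BA = 1664/5]
   → C = (2/5, -84/5)
3. E_x = -22/5  [2·signedArea(EAD) = 8/5 ∩ EB · AC = 768/5]
4. E_y = -36/5  [2·signedArea(EAD) = 8/5 ∩ EB · AC = 768/5]
   → E = (-22/5, -36/5)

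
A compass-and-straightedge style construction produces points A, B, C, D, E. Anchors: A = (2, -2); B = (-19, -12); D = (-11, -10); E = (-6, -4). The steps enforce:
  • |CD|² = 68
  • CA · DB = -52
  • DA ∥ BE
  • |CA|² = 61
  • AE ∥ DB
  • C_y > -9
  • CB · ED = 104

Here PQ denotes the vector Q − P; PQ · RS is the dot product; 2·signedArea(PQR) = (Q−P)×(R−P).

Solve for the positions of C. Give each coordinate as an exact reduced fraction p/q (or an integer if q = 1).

1. C_x = -3  [CB · ED = 104 ∩ CA · DB = -52]
2. C_y = -8  [CB · ED = 104 ∩ CA · DB = -52]
   → C = (-3, -8)

C = (-3, -8)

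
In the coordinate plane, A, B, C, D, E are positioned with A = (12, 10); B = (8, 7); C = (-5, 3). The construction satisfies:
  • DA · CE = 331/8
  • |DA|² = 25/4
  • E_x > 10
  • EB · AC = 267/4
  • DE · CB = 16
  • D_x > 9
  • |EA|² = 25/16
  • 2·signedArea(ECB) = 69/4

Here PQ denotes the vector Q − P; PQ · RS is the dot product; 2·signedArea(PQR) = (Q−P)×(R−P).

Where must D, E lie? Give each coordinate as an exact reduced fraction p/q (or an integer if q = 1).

1. E_x = 11  [2·signedArea(ECB) = 69/4 ∩ EB · AC = 267/4]
2. E_y = 37/4  [2·signedArea(ECB) = 69/4 ∩ EB · AC = 267/4]
   → E = (11, 37/4)
3. D_x = 10  [DE · CB = 16 ∩ DA · CE = 331/8]
4. D_y = 17/2  [DE · CB = 16 ∩ DA · CE = 331/8]
   → D = (10, 17/2)

D = (10, 17/2)
E = (11, 37/4)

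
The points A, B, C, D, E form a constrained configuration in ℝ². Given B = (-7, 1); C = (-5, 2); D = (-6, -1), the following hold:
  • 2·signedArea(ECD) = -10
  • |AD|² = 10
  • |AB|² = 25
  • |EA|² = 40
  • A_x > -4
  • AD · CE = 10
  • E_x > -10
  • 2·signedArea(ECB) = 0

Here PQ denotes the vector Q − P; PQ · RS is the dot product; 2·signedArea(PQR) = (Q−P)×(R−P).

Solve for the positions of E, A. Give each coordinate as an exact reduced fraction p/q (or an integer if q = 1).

A = (-3, -2)
E = (-9, 0)

1. E_x = -9  [2·signedArea(ECB) = 0 ∩ 2·signedArea(ECD) = -10]
2. E_y = 0  [2·signedArea(ECB) = 0 ∩ 2·signedArea(ECD) = -10]
   → E = (-9, 0)
3. A_x = -3  [line 4·x + 2·y + 16 = 0 ∩ |EA|² = 40]
4. A_y = -2  [line 4·x + 2·y + 16 = 0 ∩ |EA|² = 40]
   → A = (-3, -2)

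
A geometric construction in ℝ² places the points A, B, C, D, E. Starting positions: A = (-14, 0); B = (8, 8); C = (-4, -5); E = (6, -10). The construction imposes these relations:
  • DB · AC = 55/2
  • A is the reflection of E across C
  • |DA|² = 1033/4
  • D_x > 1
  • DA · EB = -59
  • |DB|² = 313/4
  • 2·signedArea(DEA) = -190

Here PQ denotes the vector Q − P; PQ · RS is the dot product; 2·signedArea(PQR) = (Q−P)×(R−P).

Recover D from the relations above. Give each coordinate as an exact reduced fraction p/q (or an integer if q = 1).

D = (2, 3/2)

1. D_x = 2  [DB · AC = 55/2 ∩ 2·signedArea(DEA) = -190]
2. D_y = 3/2  [DB · AC = 55/2 ∩ 2·signedArea(DEA) = -190]
   → D = (2, 3/2)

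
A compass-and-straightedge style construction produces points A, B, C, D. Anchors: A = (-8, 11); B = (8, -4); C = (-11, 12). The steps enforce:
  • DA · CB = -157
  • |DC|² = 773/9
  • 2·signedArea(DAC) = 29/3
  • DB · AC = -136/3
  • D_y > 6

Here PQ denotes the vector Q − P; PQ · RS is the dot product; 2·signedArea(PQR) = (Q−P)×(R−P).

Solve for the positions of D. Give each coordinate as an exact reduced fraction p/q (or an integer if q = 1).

D = (-11/3, 19/3)

1. D_x = -11/3  [DB · AC = -136/3 ∩ 2·signedArea(DAC) = 29/3]
2. D_y = 19/3  [DB · AC = -136/3 ∩ 2·signedArea(DAC) = 29/3]
   → D = (-11/3, 19/3)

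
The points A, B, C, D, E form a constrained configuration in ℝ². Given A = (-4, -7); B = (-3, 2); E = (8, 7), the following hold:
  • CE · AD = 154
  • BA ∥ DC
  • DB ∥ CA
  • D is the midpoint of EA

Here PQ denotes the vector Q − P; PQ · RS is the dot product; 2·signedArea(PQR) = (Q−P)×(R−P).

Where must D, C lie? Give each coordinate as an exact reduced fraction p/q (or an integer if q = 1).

C = (1, -9)
D = (2, 0)

1. D_x = 2  [D is the midpoint of EA]
2. D_y = 0  [D is the midpoint of EA]
   → D = (2, 0)
3. C_x = 1  [DB ∥ CA ∩ BA ∥ DC]
4. C_y = -9  [DB ∥ CA ∩ BA ∥ DC]
   → C = (1, -9)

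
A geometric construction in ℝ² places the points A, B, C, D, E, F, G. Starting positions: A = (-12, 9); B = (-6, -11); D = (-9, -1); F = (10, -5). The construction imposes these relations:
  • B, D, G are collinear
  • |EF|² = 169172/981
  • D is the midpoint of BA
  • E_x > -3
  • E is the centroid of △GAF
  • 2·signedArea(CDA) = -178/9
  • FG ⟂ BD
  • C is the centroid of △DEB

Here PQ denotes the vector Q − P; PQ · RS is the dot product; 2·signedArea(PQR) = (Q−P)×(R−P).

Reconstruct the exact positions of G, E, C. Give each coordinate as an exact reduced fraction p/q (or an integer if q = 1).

C = (-5813/981, -4567/981)
E = (-908/327, -643/327)
G = (-690/109, -1079/109)

1. G_x = -690/109  [B, D, G are collinear ∩ FG ⟂ BD]
2. G_y = -1079/109  [B, D, G are collinear ∩ FG ⟂ BD]
   → G = (-690/109, -1079/109)
3. E_x = -908/327  [E is the centroid of △GAF]
4. E_y = -643/327  [E is the centroid of △GAF]
   → E = (-908/327, -643/327)
5. C_x = -5813/981  [C is the centroid of △DEB]
6. C_y = -4567/981  [C is the centroid of △DEB]
   → C = (-5813/981, -4567/981)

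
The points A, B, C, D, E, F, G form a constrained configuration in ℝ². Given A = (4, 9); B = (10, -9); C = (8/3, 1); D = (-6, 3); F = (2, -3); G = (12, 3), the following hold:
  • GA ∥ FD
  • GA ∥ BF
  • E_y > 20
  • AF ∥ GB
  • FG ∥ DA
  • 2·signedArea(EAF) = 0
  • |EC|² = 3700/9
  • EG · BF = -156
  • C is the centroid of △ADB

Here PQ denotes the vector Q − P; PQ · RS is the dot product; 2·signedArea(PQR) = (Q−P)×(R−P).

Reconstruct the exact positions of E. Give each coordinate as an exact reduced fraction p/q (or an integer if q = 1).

E = (6, 21)

1. E_x = 6  [2·signedArea(EAF) = 0 ∩ EG · BF = -156]
2. E_y = 21  [2·signedArea(EAF) = 0 ∩ EG · BF = -156]
   → E = (6, 21)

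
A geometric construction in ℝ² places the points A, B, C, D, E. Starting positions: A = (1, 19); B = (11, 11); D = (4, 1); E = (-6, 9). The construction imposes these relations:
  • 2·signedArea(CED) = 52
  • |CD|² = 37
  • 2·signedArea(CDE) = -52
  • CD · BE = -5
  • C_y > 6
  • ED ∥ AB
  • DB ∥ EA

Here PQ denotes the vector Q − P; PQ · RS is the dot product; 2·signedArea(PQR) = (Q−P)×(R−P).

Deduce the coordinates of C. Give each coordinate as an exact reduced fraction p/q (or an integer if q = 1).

C = (3, 7)

1. C_x = 3  [2·signedArea(CDE) = -52 ∩ CD · BE = -5]
2. C_y = 7  [2·signedArea(CDE) = -52 ∩ CD · BE = -5]
   → C = (3, 7)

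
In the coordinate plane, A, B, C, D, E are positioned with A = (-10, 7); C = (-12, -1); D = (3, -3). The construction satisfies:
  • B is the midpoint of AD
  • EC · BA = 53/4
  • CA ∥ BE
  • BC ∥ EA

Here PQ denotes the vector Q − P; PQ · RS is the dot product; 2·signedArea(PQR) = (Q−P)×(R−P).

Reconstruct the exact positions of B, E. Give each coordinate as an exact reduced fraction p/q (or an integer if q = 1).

B = (-7/2, 2)
E = (-3/2, 10)

1. B_x = -7/2  [B is the midpoint of AD]
2. B_y = 2  [B is the midpoint of AD]
   → B = (-7/2, 2)
3. E_x = -3/2  [BC ∥ EA ∩ CA ∥ BE]
4. E_y = 10  [BC ∥ EA ∩ CA ∥ BE]
   → E = (-3/2, 10)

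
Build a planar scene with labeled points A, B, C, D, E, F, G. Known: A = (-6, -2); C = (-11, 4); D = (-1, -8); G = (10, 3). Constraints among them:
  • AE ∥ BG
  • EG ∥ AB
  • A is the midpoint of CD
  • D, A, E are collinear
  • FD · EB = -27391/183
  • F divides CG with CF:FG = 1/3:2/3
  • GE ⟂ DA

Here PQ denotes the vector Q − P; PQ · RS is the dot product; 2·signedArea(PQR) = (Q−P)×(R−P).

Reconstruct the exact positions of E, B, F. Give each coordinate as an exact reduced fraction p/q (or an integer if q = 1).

1. E_x = -116/61  [D, A, E are collinear ∩ GE ⟂ DA]
2. E_y = -422/61  [D, A, E are collinear ∩ GE ⟂ DA]
   → E = (-116/61, -422/61)
3. B_x = 360/61  [AE ∥ BG ∩ EG ∥ AB]
4. B_y = 483/61  [AE ∥ BG ∩ EG ∥ AB]
   → B = (360/61, 483/61)
5. F_x = -4  [F divides CG with CF:FG = 1/3:2/3]
6. F_y = 11/3  [F divides CG with CF:FG = 1/3:2/3]
   → F = (-4, 11/3)

B = (360/61, 483/61)
E = (-116/61, -422/61)
F = (-4, 11/3)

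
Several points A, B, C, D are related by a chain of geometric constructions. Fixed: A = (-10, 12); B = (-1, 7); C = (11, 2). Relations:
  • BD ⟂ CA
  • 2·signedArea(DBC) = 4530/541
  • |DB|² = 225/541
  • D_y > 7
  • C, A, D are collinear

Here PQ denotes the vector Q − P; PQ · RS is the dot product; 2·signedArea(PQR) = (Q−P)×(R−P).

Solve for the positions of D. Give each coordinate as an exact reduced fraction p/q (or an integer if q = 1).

1. D_x = -391/541  [C, A, D are collinear ∩ BD ⟂ CA]
2. D_y = 4102/541  [C, A, D are collinear ∩ BD ⟂ CA]
   → D = (-391/541, 4102/541)

D = (-391/541, 4102/541)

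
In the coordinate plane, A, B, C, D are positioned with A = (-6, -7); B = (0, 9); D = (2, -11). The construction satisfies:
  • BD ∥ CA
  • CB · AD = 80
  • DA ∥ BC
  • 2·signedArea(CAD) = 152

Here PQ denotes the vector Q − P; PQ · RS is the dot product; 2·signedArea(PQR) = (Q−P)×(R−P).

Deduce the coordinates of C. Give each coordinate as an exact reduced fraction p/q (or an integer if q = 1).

C = (-8, 13)

1. C_x = -8  [BD ∥ CA ∩ DA ∥ BC]
2. C_y = 13  [BD ∥ CA ∩ DA ∥ BC]
   → C = (-8, 13)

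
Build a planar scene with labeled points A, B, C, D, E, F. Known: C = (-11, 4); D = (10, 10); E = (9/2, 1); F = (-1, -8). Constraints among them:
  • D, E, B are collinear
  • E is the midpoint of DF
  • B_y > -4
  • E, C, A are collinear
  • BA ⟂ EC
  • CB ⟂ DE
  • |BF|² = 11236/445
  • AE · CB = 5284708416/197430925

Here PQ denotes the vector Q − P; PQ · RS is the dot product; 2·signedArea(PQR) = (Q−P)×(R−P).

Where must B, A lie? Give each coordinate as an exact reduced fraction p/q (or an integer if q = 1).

A = (1155013/443665, 606532/443665)
B = (721/445, -1652/445)

1. B_x = 721/445  [D, E, B are collinear ∩ CB ⟂ DE]
2. B_y = -1652/445  [D, E, B are collinear ∩ CB ⟂ DE]
   → B = (721/445, -1652/445)
3. A_x = 1155013/443665  [E, C, A are collinear ∩ BA ⟂ EC]
4. A_y = 606532/443665  [E, C, A are collinear ∩ BA ⟂ EC]
   → A = (1155013/443665, 606532/443665)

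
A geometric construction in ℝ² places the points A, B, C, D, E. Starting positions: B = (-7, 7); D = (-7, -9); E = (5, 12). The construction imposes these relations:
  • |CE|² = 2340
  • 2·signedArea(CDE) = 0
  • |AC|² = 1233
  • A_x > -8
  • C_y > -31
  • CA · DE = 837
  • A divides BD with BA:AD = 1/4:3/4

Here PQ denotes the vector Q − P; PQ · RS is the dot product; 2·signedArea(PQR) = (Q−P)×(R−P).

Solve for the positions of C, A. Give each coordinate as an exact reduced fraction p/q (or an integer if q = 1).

1. A_x = -7  [A divides BD with BA:AD = 1/4:3/4]
2. A_y = 3  [A divides BD with BA:AD = 1/4:3/4]
   → A = (-7, 3)
3. C_x = -19  [2·signedArea(CDE) = 0 ∩ CA · DE = 837]
4. C_y = -30  [2·signedArea(CDE) = 0 ∩ CA · DE = 837]
   → C = (-19, -30)

A = (-7, 3)
C = (-19, -30)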